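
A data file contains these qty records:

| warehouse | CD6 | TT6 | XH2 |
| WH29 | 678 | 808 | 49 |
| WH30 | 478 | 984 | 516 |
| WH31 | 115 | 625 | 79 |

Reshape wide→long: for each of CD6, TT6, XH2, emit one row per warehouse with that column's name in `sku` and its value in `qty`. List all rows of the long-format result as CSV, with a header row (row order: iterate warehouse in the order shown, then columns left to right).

warehouse,sku,qty
WH29,CD6,678
WH29,TT6,808
WH29,XH2,49
WH30,CD6,478
WH30,TT6,984
WH30,XH2,516
WH31,CD6,115
WH31,TT6,625
WH31,XH2,79

Each (warehouse, column) pair becomes one row: 3 × 3 = 9 rows.
For example, (WH29, CD6) → qty=678.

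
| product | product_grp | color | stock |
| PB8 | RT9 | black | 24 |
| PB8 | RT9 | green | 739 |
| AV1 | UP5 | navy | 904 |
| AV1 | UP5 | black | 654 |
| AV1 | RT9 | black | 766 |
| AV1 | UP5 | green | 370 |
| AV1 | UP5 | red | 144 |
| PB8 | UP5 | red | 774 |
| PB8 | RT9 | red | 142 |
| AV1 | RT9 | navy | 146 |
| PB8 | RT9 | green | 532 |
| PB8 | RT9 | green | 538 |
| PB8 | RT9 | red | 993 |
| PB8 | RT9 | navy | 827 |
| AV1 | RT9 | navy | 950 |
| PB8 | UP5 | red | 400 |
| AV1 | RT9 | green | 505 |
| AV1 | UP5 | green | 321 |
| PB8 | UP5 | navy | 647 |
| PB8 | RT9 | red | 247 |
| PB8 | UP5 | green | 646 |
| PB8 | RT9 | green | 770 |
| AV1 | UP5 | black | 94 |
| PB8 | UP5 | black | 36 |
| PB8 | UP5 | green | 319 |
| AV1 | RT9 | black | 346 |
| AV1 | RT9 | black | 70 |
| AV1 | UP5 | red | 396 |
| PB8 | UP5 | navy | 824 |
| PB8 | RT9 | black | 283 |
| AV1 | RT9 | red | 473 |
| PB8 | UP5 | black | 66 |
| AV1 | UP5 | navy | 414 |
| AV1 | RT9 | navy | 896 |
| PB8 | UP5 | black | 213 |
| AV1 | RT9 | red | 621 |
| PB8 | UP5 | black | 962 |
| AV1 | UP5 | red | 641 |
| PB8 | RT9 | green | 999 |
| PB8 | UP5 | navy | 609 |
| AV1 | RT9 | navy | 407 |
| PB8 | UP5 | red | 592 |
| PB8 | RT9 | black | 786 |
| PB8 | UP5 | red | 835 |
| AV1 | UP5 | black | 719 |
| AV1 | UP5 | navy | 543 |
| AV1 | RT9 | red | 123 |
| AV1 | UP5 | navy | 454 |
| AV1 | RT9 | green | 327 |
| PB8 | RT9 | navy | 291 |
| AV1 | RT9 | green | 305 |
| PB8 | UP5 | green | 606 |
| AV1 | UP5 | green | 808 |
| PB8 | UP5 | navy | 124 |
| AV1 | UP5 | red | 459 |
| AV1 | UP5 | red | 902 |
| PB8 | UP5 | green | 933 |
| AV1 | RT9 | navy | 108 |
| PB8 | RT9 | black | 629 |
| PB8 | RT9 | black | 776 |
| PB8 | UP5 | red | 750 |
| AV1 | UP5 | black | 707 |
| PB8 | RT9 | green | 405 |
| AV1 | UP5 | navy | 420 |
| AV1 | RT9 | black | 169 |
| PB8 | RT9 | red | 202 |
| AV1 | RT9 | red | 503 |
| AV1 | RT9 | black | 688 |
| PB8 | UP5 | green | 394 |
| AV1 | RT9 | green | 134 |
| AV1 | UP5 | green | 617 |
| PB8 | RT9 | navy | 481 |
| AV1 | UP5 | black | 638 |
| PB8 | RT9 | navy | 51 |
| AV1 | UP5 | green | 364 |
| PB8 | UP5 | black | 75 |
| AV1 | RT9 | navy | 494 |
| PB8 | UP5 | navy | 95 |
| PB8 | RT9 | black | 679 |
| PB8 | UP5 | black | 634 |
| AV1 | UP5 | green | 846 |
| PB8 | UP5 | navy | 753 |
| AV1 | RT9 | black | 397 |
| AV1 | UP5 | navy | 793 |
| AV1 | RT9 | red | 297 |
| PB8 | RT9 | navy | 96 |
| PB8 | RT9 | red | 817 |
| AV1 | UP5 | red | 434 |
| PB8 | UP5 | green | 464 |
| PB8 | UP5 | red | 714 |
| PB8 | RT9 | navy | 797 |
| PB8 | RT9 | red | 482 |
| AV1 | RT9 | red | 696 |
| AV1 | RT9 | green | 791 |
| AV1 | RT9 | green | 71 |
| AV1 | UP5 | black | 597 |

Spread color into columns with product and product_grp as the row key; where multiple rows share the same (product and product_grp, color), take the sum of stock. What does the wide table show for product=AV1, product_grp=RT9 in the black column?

Rows with product=AV1, product_grp=RT9 and color=black: stock values are 766, 346, 70, 169, 688, 397.
766 + 346 + 70 + 169 + 688 + 397 = 2436.

2436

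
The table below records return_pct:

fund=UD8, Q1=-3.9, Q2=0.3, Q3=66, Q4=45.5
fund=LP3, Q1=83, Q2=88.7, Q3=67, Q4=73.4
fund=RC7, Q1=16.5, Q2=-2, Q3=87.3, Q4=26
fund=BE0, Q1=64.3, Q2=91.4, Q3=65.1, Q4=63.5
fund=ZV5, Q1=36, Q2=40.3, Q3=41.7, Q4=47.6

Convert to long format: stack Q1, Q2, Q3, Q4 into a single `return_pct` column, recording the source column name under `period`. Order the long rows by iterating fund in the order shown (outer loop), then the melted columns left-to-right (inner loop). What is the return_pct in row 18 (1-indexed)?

20 rows total (5 × 4). Row 18: index ⌊(18-1)/4⌋ = 4 into fund → ZV5; (18-1) mod 4 = 1 into the melted columns → Q2.
So row 18 is (ZV5, Q2, 40.3); return_pct = 40.3.

40.3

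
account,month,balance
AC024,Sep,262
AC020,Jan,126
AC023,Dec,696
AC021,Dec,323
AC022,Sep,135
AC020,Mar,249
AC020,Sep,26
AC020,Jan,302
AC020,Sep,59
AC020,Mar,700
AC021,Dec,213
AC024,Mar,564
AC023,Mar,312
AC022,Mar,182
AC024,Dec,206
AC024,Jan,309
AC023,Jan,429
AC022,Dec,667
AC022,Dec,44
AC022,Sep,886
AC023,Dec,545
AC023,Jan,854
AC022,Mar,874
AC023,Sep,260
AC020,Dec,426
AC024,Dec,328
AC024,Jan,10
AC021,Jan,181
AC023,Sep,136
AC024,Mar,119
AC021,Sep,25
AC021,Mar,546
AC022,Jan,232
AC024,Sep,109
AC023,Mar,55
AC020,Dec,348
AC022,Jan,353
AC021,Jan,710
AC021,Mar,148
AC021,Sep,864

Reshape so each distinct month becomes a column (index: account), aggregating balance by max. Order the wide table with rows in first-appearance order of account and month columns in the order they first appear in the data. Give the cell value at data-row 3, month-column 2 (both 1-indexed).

With rows in first-appearance order of account, row 3 is account=AC023. month columns in first-appearance order: Sep, Jan, Dec, Mar; column 2 is Jan.
Long rows with account=AC023, month=Jan: max(429, 854) = 854.

854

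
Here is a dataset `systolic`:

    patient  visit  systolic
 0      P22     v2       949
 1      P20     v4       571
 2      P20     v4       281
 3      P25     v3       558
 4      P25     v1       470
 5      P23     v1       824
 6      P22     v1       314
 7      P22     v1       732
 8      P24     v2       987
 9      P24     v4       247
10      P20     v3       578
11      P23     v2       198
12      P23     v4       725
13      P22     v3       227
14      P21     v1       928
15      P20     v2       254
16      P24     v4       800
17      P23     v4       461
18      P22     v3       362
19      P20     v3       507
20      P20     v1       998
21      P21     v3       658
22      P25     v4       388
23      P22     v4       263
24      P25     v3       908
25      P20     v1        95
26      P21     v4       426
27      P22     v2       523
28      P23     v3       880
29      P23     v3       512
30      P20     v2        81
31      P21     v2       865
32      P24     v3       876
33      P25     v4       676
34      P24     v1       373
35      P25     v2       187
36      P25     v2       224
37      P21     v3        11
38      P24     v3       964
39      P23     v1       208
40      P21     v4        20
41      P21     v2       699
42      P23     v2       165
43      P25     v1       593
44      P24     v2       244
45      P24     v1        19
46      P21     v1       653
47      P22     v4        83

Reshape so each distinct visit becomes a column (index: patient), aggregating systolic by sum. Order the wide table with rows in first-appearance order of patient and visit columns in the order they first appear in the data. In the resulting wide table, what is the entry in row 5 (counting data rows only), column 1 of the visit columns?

With rows in first-appearance order of patient, row 5 is patient=P24. visit columns in first-appearance order: v2, v4, v3, v1; column 1 is v2.
Long rows with patient=P24, visit=v2: 987 + 244 = 1231.

1231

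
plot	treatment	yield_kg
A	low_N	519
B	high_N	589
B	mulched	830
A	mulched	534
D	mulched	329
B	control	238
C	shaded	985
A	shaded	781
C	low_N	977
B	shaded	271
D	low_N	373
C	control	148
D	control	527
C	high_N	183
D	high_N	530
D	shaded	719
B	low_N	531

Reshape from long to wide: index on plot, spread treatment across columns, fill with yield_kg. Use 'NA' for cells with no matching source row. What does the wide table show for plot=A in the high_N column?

No long-format row has plot=A and treatment=high_N, so the cell is NA.

NA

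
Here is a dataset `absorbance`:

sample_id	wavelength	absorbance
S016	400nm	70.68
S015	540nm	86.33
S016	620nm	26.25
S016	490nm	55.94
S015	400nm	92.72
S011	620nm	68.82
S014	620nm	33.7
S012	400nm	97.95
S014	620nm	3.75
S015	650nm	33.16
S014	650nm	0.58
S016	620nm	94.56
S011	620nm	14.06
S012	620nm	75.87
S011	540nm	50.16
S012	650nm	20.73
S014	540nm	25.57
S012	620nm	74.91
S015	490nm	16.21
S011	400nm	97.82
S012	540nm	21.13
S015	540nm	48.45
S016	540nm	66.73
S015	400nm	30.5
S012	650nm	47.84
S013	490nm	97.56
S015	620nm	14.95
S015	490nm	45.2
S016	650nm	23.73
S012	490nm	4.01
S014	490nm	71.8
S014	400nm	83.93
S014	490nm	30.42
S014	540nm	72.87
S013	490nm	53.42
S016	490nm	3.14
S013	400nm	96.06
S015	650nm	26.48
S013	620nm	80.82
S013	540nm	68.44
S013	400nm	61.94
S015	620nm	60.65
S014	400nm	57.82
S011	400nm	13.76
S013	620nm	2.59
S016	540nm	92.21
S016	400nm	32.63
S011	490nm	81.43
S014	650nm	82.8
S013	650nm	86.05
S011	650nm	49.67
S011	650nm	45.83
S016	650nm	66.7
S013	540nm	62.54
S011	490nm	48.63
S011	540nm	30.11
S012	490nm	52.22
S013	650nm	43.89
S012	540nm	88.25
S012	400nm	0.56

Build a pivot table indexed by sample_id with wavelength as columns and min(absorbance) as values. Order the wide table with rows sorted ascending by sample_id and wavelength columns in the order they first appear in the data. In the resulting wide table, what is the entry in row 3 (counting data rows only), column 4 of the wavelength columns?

With rows sorted ascending by sample_id, row 3 is sample_id=S013. wavelength columns in first-appearance order: 400nm, 540nm, 620nm, 490nm, 650nm; column 4 is 490nm.
Long rows with sample_id=S013, wavelength=490nm: min(97.56, 53.42) = 53.42.

53.42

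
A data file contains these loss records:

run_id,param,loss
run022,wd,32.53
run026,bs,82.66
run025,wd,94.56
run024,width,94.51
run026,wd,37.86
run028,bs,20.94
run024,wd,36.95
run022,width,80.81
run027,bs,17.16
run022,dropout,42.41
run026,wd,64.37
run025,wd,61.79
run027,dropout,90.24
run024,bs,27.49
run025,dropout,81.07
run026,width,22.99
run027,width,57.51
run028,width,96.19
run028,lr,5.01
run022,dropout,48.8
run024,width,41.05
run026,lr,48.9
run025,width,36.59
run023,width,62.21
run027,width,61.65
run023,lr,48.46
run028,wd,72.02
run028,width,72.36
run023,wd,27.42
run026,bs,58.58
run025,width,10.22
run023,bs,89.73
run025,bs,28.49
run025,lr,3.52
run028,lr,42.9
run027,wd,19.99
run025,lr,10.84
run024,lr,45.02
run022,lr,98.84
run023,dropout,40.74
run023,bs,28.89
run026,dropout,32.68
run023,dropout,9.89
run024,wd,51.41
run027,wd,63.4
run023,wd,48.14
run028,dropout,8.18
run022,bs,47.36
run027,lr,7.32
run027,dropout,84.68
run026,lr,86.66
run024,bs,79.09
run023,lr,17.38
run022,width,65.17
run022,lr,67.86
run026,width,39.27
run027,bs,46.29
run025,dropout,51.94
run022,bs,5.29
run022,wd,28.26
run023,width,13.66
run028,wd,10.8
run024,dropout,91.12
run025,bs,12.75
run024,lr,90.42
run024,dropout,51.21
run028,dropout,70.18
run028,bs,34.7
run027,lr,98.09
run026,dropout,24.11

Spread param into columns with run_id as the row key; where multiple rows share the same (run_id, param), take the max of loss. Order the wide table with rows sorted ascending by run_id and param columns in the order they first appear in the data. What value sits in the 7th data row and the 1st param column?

72.02

With rows sorted ascending by run_id, row 7 is run_id=run028. param columns in first-appearance order: wd, bs, width, dropout, lr; column 1 is wd.
Long rows with run_id=run028, param=wd: max(72.02, 10.8) = 72.02.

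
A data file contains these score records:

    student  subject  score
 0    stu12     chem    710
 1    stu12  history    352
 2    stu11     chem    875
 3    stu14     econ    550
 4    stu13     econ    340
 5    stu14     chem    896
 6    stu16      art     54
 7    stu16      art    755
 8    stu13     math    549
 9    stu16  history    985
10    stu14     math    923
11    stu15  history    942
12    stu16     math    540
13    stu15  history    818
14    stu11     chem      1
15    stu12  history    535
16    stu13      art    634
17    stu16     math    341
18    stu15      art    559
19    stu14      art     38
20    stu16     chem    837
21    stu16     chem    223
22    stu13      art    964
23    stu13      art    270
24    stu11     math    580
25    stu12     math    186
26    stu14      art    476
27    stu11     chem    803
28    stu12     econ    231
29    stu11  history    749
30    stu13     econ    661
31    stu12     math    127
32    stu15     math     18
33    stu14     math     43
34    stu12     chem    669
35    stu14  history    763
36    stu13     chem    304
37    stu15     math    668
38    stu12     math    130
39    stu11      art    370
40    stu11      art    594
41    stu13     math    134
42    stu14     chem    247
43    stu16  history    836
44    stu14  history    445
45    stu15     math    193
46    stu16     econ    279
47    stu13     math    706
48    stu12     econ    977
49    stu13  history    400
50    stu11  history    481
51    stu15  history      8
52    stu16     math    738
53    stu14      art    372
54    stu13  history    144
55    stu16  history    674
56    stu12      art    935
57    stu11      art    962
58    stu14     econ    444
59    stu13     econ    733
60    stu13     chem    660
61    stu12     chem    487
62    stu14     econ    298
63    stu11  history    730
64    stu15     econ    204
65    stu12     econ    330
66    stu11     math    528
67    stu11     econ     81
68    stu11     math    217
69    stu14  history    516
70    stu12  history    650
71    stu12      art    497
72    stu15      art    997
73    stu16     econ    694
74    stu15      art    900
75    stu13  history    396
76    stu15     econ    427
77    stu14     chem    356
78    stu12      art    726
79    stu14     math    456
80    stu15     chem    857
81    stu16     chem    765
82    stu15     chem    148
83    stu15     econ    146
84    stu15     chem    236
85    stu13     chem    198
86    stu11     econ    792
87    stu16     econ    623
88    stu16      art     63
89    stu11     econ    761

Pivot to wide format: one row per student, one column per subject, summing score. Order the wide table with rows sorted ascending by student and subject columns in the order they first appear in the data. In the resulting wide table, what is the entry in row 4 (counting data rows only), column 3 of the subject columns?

1292

With rows sorted ascending by student, row 4 is student=stu14. subject columns in first-appearance order: chem, history, econ, art, math; column 3 is econ.
Long rows with student=stu14, subject=econ: 550 + 444 + 298 = 1292.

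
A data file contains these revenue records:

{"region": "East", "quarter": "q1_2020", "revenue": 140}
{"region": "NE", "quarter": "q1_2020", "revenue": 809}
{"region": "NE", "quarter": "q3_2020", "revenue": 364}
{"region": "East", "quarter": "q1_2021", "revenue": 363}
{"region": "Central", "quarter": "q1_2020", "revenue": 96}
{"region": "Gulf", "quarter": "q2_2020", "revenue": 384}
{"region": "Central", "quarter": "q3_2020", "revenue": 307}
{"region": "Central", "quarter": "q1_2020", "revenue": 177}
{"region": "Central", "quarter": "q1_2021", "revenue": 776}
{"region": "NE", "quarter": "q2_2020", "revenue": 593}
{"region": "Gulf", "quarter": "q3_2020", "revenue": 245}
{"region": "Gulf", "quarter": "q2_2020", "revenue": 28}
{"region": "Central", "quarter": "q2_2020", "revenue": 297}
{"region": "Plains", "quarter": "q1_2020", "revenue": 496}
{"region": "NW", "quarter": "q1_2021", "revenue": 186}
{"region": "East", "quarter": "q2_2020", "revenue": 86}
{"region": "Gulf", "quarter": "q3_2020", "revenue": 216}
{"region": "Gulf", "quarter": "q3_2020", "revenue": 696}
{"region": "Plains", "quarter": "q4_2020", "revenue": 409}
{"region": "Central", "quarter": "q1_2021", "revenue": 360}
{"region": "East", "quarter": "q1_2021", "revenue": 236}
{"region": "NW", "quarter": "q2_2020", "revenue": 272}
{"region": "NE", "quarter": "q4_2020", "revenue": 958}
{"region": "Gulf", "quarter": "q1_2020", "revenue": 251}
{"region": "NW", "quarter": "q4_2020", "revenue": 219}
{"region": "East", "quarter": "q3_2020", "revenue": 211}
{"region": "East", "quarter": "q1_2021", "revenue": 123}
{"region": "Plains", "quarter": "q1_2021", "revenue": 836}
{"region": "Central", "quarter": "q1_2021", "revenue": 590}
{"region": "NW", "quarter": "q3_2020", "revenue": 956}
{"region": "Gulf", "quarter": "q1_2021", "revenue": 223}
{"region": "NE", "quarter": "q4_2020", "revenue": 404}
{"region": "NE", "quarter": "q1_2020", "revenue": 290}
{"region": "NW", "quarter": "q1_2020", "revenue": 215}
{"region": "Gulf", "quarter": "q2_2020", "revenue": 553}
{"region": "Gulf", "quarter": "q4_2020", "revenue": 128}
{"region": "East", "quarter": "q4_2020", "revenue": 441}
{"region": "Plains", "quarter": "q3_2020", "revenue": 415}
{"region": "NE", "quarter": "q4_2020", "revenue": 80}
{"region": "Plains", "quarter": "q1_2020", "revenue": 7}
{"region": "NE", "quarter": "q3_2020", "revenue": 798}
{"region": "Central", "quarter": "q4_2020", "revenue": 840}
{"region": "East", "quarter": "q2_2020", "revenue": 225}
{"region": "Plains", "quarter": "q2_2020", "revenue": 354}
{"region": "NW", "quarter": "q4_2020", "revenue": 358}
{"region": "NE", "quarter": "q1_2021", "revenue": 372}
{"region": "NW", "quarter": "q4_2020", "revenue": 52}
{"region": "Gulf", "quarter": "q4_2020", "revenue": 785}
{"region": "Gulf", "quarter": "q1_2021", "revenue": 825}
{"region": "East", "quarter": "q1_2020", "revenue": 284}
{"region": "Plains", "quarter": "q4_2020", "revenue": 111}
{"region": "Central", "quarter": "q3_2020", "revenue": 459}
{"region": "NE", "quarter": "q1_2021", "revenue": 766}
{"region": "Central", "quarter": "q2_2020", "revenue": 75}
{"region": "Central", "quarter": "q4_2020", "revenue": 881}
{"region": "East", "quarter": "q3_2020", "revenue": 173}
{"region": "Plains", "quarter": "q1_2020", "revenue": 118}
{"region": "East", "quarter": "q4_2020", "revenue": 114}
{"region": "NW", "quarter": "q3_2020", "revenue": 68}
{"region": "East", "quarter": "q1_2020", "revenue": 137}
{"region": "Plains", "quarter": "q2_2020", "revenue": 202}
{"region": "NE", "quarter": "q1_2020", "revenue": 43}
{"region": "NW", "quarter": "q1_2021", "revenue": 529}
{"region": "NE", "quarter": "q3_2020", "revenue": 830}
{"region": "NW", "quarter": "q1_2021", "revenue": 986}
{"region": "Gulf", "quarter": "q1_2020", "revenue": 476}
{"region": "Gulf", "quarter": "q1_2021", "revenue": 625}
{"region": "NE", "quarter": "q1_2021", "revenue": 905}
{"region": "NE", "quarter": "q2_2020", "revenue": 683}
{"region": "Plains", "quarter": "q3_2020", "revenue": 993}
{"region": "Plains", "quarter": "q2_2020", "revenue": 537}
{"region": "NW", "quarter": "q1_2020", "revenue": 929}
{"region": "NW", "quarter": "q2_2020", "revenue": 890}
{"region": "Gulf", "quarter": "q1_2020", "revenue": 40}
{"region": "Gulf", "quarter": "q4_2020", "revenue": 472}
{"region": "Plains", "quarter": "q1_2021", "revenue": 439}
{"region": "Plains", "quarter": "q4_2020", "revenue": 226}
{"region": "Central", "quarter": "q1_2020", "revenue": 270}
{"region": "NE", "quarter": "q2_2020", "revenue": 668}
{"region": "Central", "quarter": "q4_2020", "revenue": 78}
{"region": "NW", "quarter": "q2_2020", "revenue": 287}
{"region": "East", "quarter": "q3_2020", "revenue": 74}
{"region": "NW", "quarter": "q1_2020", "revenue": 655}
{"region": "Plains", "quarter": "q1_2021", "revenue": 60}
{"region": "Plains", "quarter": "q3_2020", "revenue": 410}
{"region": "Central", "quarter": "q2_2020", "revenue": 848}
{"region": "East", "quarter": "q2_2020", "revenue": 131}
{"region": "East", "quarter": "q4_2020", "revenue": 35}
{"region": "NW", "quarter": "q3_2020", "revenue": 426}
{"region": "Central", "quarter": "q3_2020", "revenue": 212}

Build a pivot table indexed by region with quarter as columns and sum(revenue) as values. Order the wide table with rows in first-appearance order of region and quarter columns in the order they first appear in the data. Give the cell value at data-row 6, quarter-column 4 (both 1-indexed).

With rows in first-appearance order of region, row 6 is region=NW. quarter columns in first-appearance order: q1_2020, q3_2020, q1_2021, q2_2020, q4_2020; column 4 is q2_2020.
Long rows with region=NW, quarter=q2_2020: 272 + 890 + 287 = 1449.

1449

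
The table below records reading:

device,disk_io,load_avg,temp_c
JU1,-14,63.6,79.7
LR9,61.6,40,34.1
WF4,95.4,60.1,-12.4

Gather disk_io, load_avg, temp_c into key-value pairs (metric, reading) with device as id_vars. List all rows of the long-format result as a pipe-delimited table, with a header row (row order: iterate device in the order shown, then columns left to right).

| device | metric | reading |
| JU1 | disk_io | -14 |
| JU1 | load_avg | 63.6 |
| JU1 | temp_c | 79.7 |
| LR9 | disk_io | 61.6 |
| LR9 | load_avg | 40 |
| LR9 | temp_c | 34.1 |
| WF4 | disk_io | 95.4 |
| WF4 | load_avg | 60.1 |
| WF4 | temp_c | -12.4 |

Each (device, column) pair becomes one row: 3 × 3 = 9 rows.
For example, (JU1, disk_io) → reading=-14.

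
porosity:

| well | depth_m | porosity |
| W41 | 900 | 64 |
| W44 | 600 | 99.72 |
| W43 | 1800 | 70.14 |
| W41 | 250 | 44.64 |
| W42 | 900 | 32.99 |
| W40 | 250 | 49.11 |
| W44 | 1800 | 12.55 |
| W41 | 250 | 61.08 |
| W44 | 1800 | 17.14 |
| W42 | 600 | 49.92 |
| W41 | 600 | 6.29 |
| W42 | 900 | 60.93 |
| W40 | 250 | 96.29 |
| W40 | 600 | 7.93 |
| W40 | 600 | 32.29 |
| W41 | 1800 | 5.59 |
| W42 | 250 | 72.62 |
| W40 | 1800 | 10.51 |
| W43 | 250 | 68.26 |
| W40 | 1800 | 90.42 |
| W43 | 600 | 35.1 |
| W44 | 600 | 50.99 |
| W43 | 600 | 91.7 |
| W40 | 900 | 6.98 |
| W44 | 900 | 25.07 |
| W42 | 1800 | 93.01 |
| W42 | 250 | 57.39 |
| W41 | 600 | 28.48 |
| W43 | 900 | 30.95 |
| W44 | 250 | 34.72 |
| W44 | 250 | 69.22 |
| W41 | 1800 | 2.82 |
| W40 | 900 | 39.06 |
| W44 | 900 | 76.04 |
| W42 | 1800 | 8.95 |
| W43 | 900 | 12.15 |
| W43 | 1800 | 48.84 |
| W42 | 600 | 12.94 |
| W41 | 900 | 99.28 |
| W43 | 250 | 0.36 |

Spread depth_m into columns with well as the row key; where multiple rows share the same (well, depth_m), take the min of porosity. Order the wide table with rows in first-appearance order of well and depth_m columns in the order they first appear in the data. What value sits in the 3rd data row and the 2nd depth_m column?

35.1

With rows in first-appearance order of well, row 3 is well=W43. depth_m columns in first-appearance order: 900, 600, 1800, 250; column 2 is 600.
Long rows with well=W43, depth_m=600: min(35.1, 91.7) = 35.1.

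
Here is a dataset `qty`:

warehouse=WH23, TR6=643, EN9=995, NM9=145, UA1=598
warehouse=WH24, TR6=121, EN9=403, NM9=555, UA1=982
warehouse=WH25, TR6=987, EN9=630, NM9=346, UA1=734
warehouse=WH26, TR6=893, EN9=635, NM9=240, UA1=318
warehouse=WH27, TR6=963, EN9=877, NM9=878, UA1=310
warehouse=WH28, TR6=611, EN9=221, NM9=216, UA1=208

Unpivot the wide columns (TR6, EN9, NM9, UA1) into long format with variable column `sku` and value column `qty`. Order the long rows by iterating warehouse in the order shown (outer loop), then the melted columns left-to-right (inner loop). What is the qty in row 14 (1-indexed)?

24 rows total (6 × 4). Row 14: index ⌊(14-1)/4⌋ = 3 into warehouse → WH26; (14-1) mod 4 = 1 into the melted columns → EN9.
So row 14 is (WH26, EN9, 635); qty = 635.

635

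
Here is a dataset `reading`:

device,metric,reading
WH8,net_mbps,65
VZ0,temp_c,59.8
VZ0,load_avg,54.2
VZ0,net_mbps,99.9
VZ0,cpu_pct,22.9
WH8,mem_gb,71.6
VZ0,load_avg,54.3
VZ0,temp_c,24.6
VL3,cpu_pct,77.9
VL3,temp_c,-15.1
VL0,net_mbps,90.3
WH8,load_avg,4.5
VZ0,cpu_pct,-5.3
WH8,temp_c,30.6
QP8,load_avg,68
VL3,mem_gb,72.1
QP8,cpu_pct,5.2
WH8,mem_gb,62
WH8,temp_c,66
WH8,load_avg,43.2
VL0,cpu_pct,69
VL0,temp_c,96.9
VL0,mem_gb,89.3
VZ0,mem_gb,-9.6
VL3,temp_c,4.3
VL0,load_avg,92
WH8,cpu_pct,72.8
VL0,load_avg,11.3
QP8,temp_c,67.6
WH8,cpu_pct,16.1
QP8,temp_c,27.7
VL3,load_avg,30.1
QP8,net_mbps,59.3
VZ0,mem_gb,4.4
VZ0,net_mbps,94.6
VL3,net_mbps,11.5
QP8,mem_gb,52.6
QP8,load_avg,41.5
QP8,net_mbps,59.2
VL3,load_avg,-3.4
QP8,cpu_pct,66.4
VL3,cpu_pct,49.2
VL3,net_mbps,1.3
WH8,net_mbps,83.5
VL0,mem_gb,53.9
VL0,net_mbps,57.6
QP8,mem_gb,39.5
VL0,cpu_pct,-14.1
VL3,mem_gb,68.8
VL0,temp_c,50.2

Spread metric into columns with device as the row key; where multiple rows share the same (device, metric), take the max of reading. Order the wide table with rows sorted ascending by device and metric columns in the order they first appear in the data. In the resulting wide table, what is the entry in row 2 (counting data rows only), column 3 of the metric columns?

92

With rows sorted ascending by device, row 2 is device=VL0. metric columns in first-appearance order: net_mbps, temp_c, load_avg, cpu_pct, mem_gb; column 3 is load_avg.
Long rows with device=VL0, metric=load_avg: max(92, 11.3) = 92.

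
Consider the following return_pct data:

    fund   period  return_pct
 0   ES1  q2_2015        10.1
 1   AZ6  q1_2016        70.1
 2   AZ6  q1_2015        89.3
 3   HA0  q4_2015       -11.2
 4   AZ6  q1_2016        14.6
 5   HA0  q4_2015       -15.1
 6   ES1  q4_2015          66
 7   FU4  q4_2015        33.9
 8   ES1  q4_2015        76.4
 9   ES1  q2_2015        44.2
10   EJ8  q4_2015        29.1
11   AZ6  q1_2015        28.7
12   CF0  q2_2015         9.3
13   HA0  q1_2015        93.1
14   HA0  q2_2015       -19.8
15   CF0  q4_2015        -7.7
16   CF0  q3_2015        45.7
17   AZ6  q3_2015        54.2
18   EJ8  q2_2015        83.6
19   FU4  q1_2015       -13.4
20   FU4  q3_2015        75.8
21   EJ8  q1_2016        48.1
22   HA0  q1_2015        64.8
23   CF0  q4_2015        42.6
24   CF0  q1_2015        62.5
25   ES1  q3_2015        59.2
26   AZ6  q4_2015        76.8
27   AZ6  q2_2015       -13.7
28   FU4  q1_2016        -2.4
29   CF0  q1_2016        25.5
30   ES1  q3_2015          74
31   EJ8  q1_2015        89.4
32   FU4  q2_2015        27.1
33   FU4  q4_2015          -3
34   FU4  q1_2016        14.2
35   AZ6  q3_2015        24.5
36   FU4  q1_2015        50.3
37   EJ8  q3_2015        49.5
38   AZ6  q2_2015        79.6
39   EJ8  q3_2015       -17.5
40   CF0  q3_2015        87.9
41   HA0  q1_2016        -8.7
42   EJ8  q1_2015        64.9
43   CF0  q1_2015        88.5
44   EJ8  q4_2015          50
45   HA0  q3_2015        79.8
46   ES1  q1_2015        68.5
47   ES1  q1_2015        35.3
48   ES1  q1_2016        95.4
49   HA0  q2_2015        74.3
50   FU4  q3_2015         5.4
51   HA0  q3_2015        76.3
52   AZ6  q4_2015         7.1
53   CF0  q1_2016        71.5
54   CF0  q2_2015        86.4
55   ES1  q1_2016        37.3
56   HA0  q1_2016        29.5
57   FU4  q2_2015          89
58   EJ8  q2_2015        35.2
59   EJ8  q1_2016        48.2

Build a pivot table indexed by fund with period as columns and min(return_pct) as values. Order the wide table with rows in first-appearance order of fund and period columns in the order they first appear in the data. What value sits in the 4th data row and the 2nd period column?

-2.4

With rows in first-appearance order of fund, row 4 is fund=FU4. period columns in first-appearance order: q2_2015, q1_2016, q1_2015, q4_2015, q3_2015; column 2 is q1_2016.
Long rows with fund=FU4, period=q1_2016: min(-2.4, 14.2) = -2.4.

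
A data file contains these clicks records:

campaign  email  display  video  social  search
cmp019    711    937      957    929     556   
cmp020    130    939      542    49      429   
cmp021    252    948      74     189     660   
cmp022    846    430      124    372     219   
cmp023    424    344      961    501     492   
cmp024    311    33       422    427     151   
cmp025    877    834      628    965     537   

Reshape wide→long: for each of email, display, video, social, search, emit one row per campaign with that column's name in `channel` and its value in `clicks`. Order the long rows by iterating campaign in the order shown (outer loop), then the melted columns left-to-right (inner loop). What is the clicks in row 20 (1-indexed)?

35 rows total (7 × 5). Row 20: index ⌊(20-1)/5⌋ = 3 into campaign → cmp022; (20-1) mod 5 = 4 into the melted columns → search.
So row 20 is (cmp022, search, 219); clicks = 219.

219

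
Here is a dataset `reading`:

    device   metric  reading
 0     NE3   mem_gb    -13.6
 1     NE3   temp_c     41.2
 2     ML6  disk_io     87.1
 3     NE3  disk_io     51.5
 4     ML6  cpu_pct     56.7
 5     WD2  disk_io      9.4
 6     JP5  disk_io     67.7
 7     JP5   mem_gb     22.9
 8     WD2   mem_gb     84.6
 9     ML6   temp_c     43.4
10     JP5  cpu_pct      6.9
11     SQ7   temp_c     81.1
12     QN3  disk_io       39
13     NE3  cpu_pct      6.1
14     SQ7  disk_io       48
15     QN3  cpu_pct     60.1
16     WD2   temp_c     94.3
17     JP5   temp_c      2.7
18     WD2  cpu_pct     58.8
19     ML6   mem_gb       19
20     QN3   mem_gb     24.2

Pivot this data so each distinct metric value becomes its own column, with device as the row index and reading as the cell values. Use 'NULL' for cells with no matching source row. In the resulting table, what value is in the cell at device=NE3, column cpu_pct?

6.1

The long row with device=NE3, metric=cpu_pct has reading=6.1.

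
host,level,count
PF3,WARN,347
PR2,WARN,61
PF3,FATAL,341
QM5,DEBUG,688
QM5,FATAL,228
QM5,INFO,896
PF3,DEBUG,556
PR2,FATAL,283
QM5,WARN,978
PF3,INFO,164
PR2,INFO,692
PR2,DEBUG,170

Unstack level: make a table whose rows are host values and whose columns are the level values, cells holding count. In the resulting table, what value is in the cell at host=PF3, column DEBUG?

556

Wide layout: rows indexed by host, columns are the 4 distinct level values (WARN, FATAL, DEBUG, INFO).
Cell (host=PF3, level=DEBUG) draws from the long row where host=PF3 and level=DEBUG, which has count=556.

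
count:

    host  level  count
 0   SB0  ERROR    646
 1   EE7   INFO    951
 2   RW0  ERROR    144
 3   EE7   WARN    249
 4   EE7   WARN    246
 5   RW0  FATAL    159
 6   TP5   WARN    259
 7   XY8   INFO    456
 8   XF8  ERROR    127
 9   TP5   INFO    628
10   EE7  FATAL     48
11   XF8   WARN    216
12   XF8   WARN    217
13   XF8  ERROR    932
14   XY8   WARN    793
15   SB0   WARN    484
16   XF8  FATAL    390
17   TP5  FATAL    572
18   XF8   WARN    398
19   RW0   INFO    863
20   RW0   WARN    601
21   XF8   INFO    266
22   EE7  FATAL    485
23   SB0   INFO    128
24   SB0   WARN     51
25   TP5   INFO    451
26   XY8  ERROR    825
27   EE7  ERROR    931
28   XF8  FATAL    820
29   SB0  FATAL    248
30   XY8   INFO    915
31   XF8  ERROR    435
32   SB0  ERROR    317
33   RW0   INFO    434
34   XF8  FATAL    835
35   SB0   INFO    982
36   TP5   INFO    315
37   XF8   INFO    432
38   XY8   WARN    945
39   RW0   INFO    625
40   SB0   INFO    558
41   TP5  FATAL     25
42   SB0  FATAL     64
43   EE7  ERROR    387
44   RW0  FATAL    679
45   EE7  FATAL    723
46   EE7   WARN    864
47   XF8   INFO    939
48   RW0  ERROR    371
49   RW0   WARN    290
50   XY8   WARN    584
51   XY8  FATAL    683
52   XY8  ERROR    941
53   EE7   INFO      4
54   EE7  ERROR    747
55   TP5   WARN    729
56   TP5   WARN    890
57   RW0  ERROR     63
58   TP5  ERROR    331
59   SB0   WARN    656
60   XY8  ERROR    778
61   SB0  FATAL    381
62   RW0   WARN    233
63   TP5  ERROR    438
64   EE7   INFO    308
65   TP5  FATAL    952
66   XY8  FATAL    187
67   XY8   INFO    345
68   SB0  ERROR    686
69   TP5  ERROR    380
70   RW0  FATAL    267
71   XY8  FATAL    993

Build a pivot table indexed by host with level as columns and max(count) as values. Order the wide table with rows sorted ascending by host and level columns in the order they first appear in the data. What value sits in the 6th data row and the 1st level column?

With rows sorted ascending by host, row 6 is host=XY8. level columns in first-appearance order: ERROR, INFO, WARN, FATAL; column 1 is ERROR.
Long rows with host=XY8, level=ERROR: max(825, 941, 778) = 941.

941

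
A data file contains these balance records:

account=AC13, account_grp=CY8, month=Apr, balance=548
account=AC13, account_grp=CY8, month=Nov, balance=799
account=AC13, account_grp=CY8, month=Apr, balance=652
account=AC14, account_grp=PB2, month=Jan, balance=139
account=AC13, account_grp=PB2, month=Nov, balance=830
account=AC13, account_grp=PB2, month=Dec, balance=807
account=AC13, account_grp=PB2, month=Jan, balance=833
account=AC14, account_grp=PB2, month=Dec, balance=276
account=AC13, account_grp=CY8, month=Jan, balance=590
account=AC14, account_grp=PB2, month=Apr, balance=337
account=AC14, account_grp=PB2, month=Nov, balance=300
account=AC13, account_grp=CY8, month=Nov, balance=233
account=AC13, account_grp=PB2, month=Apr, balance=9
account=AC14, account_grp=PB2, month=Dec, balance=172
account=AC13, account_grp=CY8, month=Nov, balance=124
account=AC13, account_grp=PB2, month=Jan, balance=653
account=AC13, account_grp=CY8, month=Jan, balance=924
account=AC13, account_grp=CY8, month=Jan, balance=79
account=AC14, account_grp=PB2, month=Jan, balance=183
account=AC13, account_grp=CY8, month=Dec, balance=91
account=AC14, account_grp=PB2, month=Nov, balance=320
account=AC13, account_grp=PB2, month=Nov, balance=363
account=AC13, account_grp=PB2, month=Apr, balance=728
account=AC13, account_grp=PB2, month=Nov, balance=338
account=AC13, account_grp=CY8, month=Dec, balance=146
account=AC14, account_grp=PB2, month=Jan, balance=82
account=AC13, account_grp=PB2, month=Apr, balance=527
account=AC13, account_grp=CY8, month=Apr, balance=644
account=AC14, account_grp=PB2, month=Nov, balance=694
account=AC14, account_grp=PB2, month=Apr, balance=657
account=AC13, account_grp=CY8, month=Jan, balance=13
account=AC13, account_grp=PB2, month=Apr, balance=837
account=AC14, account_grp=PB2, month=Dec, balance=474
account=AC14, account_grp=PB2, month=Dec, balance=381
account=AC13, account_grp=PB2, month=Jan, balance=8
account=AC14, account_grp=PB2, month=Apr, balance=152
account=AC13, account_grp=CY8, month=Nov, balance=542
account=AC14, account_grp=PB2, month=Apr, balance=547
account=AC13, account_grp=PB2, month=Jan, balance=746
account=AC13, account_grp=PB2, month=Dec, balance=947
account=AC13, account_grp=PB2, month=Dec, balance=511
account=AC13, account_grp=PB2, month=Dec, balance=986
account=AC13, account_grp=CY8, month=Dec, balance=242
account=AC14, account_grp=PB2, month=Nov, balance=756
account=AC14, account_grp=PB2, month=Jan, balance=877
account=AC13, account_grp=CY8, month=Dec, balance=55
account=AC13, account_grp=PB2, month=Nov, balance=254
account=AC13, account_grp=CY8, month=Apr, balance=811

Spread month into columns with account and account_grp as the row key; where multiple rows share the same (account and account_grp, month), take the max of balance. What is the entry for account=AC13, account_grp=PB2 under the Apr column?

837

Rows with account=AC13, account_grp=PB2 and month=Apr: balance values are 9, 728, 527, 837.
max(9, 728, 527, 837) = 837.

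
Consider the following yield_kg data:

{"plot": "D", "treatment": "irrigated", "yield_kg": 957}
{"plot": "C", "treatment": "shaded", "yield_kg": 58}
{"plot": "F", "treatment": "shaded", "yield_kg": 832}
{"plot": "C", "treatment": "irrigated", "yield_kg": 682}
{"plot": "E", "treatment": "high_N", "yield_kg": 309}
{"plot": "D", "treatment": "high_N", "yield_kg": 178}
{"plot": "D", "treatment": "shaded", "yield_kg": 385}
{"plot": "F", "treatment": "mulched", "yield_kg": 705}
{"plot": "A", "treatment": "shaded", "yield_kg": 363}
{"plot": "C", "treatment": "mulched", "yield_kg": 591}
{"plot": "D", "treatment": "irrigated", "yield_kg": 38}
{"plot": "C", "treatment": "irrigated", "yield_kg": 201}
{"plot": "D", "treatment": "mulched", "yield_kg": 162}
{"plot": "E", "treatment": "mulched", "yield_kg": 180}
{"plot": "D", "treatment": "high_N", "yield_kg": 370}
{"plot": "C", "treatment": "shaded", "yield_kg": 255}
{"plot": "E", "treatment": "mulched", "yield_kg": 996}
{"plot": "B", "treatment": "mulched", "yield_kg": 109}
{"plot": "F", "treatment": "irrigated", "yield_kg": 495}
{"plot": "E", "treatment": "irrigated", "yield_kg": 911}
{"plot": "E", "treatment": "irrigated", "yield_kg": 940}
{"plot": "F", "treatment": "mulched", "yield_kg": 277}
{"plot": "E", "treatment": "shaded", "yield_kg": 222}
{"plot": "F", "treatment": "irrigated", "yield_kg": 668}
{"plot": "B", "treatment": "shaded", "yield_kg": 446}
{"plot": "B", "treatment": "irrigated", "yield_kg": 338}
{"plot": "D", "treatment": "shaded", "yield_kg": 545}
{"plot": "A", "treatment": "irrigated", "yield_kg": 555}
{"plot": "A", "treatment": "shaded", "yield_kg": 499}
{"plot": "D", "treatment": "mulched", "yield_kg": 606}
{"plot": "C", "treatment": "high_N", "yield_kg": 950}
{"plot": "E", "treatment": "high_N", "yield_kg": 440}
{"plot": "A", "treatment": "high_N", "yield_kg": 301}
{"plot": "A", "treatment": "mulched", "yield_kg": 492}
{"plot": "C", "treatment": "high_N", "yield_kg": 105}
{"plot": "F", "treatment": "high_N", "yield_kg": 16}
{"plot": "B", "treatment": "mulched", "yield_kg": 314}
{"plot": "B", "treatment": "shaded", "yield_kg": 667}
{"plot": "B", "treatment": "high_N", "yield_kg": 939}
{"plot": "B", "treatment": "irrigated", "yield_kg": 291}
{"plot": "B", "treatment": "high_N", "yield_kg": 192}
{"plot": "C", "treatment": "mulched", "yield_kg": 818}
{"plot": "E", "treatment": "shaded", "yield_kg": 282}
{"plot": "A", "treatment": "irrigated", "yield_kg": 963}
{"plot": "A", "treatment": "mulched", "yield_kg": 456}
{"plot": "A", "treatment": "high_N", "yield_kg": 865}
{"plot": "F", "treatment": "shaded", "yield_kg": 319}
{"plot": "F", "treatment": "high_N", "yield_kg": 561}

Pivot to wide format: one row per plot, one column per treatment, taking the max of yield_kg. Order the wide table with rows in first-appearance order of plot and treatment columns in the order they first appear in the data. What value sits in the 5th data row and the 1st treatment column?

With rows in first-appearance order of plot, row 5 is plot=A. treatment columns in first-appearance order: irrigated, shaded, high_N, mulched; column 1 is irrigated.
Long rows with plot=A, treatment=irrigated: max(555, 963) = 963.

963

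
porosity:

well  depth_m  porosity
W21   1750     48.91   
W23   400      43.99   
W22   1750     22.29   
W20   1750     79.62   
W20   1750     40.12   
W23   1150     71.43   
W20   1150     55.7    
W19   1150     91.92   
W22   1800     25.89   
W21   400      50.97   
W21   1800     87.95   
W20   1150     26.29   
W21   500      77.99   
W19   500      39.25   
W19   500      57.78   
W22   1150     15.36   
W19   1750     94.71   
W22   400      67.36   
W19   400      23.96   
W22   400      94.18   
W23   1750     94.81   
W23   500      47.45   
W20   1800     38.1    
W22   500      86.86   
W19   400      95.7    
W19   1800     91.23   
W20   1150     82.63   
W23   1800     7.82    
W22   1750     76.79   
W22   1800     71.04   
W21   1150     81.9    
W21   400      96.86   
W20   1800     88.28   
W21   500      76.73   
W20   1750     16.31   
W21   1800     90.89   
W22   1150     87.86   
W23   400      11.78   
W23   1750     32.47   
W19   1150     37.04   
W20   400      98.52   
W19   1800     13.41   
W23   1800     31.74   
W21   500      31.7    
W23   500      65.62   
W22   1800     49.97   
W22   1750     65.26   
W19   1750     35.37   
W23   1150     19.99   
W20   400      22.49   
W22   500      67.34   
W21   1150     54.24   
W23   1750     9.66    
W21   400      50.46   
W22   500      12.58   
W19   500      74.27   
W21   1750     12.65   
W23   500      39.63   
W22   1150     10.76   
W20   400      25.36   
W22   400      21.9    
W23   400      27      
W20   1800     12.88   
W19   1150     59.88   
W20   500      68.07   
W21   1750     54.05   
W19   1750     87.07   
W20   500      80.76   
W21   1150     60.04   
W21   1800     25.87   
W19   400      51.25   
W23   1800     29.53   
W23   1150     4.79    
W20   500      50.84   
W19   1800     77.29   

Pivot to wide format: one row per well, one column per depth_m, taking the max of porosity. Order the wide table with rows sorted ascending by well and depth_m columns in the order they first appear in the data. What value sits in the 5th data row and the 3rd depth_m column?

With rows sorted ascending by well, row 5 is well=W23. depth_m columns in first-appearance order: 1750, 400, 1150, 1800, 500; column 3 is 1150.
Long rows with well=W23, depth_m=1150: max(71.43, 19.99, 4.79) = 71.43.

71.43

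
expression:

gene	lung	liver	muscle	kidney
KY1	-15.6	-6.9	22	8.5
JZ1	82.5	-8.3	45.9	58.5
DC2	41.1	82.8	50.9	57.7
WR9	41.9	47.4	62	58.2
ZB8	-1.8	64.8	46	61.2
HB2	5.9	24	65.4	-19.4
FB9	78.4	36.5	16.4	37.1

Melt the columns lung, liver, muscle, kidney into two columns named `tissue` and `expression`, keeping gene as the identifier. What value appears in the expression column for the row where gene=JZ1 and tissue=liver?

Unpivoting turns each (gene, wide-column) pair into one long row.
The wide cell at row JZ1, column liver holds -8.3, so the long row (JZ1, liver) has expression=-8.3.

-8.3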